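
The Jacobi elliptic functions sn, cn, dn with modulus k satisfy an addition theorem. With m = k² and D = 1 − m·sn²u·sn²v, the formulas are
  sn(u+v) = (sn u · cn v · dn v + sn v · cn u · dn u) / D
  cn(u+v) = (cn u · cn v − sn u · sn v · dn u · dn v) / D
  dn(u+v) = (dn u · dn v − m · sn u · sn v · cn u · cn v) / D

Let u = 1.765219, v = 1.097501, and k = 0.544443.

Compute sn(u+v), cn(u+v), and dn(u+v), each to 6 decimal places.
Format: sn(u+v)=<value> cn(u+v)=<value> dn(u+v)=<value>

sn u = 0.9989960374878357, cn u = -0.04479862814420564, dn u = 0.8391523738039667
sn v = 0.8656136231136329, cn v = 0.5007125477557852, dn v = 0.8819851061220222
m = k² = 0.296418180249
D = 1 − m·sn²u·sn²v = 0.7783434682662204
sn(u+v) = (sn u·cn v·dn v + sn v·cn u·dn u)/D = 0.4086367337686515/0.7783434682662204 = 0.5250082392017756
cn(u+v) = (cn u·cn v − sn u·sn v·dn u·dn v)/D = -0.6624459030045978/0.7783434682662204 = -0.8510971441441048
dn(u+v) = (dn u·dn v − m·sn u·sn v·cn u·cn v)/D = 0.7458696045928423/0.7783434682662204 = 0.9582782344846878

sn(u+v)=0.525008 cn(u+v)=-0.851097 dn(u+v)=0.958278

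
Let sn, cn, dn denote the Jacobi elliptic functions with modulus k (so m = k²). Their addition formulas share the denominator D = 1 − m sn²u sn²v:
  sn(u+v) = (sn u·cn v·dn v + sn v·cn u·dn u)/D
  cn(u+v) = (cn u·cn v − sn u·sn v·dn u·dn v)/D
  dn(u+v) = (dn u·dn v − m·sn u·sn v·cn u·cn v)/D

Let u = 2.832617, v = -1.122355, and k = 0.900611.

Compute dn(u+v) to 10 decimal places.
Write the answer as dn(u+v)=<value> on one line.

sn u = 0.9692728272410209, cn u = -0.2459881833995244, dn u = 0.4878315788601388
sn v = -0.8278040787291753, cn v = 0.5610172967381142, dn v = 0.6664726742650083
m = k² = 0.811100173321
D = 1 − m·sn²u·sn²v = 0.4778182448267178
dn(u+v) = (dn u·dn v − m·sn u·sn v·cn u·cn v)/D = 0.2353135436877624/0.4778182448267178 = 0.4924750074646052

dn(u+v)=0.4924750075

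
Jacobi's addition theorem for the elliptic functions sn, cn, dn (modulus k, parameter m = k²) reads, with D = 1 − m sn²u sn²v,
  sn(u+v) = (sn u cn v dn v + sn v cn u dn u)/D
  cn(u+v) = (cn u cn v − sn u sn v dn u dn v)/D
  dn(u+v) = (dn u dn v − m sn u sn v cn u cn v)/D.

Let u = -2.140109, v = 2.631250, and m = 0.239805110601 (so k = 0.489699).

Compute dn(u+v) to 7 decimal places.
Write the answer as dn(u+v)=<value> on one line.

sn u = -0.9194098125890931, cn u = -0.3933008981872388, dn u = 0.8929105699786707
sn v = 0.6559230508516807, cn v = -0.7548277627124108, dn v = 0.9470097341510274
m = k² = 0.239805110601
D = 1 − m·sn²u·sn²v = 0.9127867460938875
dn(u+v) = (dn u·dn v − m·sn u·sn v·cn u·cn v)/D = 0.8885282021036088/0.9127867460938875 = 0.973423645671797

dn(u+v)=0.9734236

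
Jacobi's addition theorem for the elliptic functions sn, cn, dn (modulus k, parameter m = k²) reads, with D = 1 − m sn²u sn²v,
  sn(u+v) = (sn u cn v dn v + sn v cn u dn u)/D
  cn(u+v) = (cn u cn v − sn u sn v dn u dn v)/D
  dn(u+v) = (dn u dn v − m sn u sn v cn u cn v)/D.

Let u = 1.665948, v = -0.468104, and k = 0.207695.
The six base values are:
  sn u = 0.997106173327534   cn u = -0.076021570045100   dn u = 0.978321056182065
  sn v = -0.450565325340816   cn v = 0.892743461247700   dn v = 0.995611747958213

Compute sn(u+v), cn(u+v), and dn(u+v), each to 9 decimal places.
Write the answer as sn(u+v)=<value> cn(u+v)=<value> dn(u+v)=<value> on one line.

sn(u+v)=0.927842277 cn(u+v)=0.372972799 dn(u+v)=0.981256108

m = k² = 0.043137213025
D = 1 − m·sn²u·sn²v = 0.9912933632489677
sn(u+v) = (sn u·cn v·dn v + sn v·cn u·dn u)/D = 0.9197638913387271/0.9912933632489677 = 0.9278422770068767
cn(u+v) = (cn u·cn v − sn u·sn v·dn u·dn v)/D = 0.3697254605932514/0.9912933632489677 = 0.3729727992745506
dn(u+v) = (dn u·dn v − m·sn u·sn v·cn u·cn v)/D = 0.9727126672560631/0.9912933632489677 = 0.9812561077459388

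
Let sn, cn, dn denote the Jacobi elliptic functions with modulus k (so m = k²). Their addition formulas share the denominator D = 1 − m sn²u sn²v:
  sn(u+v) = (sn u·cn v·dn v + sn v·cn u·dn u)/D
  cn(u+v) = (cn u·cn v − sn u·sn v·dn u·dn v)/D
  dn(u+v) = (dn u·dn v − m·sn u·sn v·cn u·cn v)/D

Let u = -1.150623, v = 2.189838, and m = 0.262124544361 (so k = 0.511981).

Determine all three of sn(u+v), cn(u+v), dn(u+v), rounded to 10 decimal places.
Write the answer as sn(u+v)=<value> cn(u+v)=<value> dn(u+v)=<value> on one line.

sn(u+v)=0.8414019285 cn(u+v)=0.5404098396 dn(u+v)=0.9024561154

sn u = -0.8910705056091251, cn u = 0.4538649072504924, dn u = 0.8898715467450484
sn v = 0.9082212264535017, cn v = -0.4184903867704696, dn v = 0.8853148756330483
m = k² = 0.262124544361
D = 1 − m·sn²u·sn²v = 0.828321811664891
sn(u+v) = (sn u·cn v·dn v + sn v·cn u·dn u)/D = 0.6969515697189822/0.828321811664891 = 0.8414019284583846
cn(u+v) = (cn u·cn v − sn u·sn v·dn u·dn v)/D = 0.4476332574173348/0.828321811664891 = 0.5404098396462738
dn(u+v) = (dn u·dn v − m·sn u·sn v·cn u·cn v)/D = 0.7475240844256552/0.828321811664891 = 0.902456115363139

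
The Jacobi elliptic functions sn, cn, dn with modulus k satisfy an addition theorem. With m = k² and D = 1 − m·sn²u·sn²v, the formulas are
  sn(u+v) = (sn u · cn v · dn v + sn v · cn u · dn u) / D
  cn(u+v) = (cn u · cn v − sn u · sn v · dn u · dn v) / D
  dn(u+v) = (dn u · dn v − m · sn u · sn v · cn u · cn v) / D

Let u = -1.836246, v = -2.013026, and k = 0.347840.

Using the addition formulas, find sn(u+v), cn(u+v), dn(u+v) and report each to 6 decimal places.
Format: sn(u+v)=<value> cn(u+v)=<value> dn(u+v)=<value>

sn(u+v)=0.565823 cn(u+v)=-0.824527 dn(u+v)=0.980441

sn u = -0.9798276856483654, cn u = -0.1998442054125365, dn u = 0.9401273870916425
sn v = -0.9331000061761252, cn v = -0.3596169885782859, dn v = 0.9458618480933917
m = k² = 0.1209926656
D = 1 − m·sn²u·sn²v = 0.8988618879134081
sn(u+v) = (sn u·cn v·dn v + sn v·cn u·dn u)/D = 0.5085963232608427/0.8988618879134081 = 0.565822547490008
cn(u+v) = (cn u·cn v − sn u·sn v·dn u·dn v)/D = -0.7411359345685572/0.8988618879134081 = -0.8245270430688842
dn(u+v) = (dn u·dn v − m·sn u·sn v·cn u·cn v)/D = 0.8812805989637749/0.8988618879134081 = 0.9804405001635503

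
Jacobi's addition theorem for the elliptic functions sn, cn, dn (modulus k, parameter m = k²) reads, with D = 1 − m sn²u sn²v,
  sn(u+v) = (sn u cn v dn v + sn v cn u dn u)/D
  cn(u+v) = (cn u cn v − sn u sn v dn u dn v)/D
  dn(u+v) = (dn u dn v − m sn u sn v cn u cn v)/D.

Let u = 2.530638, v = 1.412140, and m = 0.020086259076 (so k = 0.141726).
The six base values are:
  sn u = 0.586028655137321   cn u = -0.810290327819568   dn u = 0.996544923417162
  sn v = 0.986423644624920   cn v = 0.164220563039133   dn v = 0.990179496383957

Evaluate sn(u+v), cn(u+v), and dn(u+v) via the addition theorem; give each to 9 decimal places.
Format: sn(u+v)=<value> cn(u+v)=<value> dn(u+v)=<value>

m = k² = 0.020086259076
D = 1 − m·sn²u·sn²v = 0.9932878181803669
sn(u+v) = (sn u·cn v·dn v + sn v·cn u·dn u)/D = -0.7012350812934344/0.9932878181803669 = -0.7059737051623642
cn(u+v) = (cn u·cn v − sn u·sn v·dn u·dn v)/D = -0.7034842219331605/0.9932878181803669 = -0.7082380444591516
dn(u+v) = (dn u·dn v − m·sn u·sn v·cn u·cn v)/D = 0.9883034254368443/0.9932878181803669 = 0.9949819250248597

sn(u+v)=-0.705973705 cn(u+v)=-0.708238044 dn(u+v)=0.994981925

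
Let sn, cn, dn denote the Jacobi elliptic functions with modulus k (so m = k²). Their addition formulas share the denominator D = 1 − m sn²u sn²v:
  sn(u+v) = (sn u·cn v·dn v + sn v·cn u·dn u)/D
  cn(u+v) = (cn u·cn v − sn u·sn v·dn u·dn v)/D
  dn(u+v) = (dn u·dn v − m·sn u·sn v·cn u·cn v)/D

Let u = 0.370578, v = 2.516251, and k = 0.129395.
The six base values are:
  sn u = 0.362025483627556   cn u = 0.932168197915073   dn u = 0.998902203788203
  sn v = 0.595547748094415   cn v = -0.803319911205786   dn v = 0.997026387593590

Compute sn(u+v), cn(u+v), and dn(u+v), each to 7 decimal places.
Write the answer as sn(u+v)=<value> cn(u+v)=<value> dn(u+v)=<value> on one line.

sn(u+v)=0.2647898 cn(u+v)=-0.9643061 dn(u+v)=0.9994129

m = k² = 0.016743066025
D = 1 − m·sn²u·sn²v = 0.999221701043379
sn(u+v) = (sn u·cn v·dn v + sn v·cn u·dn u)/D = 0.264583742185876/0.999221701043379 = 0.2647898278326019
cn(u+v) = (cn u·cn v − sn u·sn v·dn u·dn v)/D = -0.9635556295341447/0.999221701043379 = -0.9643061480029986
dn(u+v) = (dn u·dn v − m·sn u·sn v·cn u·cn v)/D = 0.9986350268853643/0.999221701043379 = 0.999412868878446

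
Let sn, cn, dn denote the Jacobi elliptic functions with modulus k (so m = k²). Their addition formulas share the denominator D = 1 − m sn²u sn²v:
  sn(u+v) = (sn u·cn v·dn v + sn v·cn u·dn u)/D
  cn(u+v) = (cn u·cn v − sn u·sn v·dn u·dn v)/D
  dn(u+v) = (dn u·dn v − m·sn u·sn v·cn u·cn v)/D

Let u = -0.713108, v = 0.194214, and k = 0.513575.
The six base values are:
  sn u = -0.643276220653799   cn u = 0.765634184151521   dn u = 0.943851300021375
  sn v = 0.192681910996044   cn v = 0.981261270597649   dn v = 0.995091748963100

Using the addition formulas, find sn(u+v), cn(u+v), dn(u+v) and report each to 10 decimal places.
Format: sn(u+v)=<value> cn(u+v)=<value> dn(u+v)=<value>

sn(u+v)=-0.4908723448 cn(u+v)=0.8712315083 dn(u+v)=0.9677012497

m = k² = 0.263759280625
D = 1 − m·sn²u·sn²v = 0.995947858199195
sn(u+v) = (sn u·cn v·dn v + sn v·cn u·dn u)/D = -0.4888832604846312/0.995947858199195 = -0.490872344831984
cn(u+v) = (cn u·cn v − sn u·sn v·dn u·dn v)/D = 0.8677011547010181/0.995947858199195 = 0.8712315083140358
dn(u+v) = (dn u·dn v − m·sn u·sn v·cn u·cn v)/D = 0.9637799870512008/0.995947858199195 = 0.967701249735947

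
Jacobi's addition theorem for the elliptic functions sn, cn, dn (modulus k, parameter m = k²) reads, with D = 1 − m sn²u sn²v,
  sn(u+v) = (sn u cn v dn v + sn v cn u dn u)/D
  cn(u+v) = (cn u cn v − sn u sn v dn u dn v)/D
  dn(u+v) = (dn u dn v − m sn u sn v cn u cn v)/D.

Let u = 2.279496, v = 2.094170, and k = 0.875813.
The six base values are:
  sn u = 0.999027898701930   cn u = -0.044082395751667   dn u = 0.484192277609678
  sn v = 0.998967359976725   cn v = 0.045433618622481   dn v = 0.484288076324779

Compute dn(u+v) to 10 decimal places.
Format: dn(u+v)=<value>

m = k² = 0.767048410969
D = 1 − m·sn²u·sn²v = 0.2360224366756828
dn(u+v) = (dn u·dn v − m·sn u·sn v·cn u·cn v)/D = 0.2360217304419751/0.2360224366756828 = 0.9999970077687629

dn(u+v)=0.9999970078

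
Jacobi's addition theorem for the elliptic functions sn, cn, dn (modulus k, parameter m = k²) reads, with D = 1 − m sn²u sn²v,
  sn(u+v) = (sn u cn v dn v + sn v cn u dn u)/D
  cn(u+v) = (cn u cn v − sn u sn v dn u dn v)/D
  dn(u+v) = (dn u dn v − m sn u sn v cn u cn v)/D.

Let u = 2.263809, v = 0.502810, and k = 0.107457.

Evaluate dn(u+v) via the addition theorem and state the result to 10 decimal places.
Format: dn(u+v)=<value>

dn(u+v)=0.9991893800

sn u = 0.7743996549043112, cn u = -0.6326967476477841, dn u = 0.9965316451284715
sn v = 0.4816858791386559, cn v = 0.8763439472253005, dn v = 0.9986595258743485
m = k² = 0.011547006849
D = 1 − m·sn²u·sn²v = 0.9983933267803874
dn(u+v) = (dn u·dn v − m·sn u·sn v·cn u·cn v)/D = 0.9975840091815421/0.9983933267803874 = 0.999189379999709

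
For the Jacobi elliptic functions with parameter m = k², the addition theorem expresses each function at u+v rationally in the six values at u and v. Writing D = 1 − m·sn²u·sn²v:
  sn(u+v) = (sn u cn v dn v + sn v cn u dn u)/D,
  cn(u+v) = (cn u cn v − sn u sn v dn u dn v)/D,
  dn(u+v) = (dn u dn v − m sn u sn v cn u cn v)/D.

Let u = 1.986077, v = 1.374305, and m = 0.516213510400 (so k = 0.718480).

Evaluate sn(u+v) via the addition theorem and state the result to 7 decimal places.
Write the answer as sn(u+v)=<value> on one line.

sn u = 0.9966247501095314, cn u = -0.08209206702912302, dn u = 0.6980439154692162
sn v = 0.939199204795785, cn v = 0.3433727620399806, dn v = 0.7380044498696033
m = k² = 0.5162135104
D = 1 − m·sn²u·sn²v = 0.5477192167853996
sn(u+v) = (sn u·cn v·dn v + sn v·cn u·dn u)/D = 0.1987355549991958/0.5477192167853996 = 0.3628420345840483

sn(u+v)=0.3628420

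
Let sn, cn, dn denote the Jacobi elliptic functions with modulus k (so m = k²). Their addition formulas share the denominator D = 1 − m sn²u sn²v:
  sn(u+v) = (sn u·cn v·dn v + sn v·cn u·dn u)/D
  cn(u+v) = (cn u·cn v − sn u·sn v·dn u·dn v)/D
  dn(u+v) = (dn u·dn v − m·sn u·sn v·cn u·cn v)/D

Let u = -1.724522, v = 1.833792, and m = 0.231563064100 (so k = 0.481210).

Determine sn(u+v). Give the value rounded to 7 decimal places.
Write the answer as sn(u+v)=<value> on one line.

sn(u+v)=0.1090028

sn u = -0.9990915177855438, cn u = -0.04261618341637739, dn u = 0.8768451896613653
sn v = 0.9904180416339208, cn v = -0.1381017842246403, dn v = 0.879120771262171
m = k² = 0.2315630641
D = 1 − m·sn²u·sn²v = 0.7732658604100688
sn(u+v) = (sn u·cn v·dn v + sn v·cn u·dn u)/D = 0.08428811114762242/0.7732658604100688 = 0.1090027576064509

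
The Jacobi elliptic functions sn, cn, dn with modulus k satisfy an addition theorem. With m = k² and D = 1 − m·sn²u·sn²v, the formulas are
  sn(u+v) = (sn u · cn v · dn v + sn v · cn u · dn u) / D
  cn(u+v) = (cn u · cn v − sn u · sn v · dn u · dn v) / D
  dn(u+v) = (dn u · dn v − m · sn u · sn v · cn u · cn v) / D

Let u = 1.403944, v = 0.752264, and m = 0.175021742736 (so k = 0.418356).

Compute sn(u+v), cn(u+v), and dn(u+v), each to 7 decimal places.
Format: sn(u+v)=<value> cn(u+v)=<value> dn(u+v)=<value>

sn(u+v)=0.8935362 cn(u+v)=-0.4489911 dn(u+v)=0.9275028

sn u = 0.975598878856207, cn u = 0.2195605328252595, dn u = 0.9129159327330556
sn v = 0.6751800092968096, cn v = 0.7376530044987006, dn v = 0.9592774261466235
m = k² = 0.175021742736
D = 1 − m·sn²u·sn²v = 0.9240594497737888
sn(u+v) = (sn u·cn v·dn v + sn v·cn u·dn u)/D = 0.8256805930791335/0.9240594497737888 = 0.8935362257063238
cn(u+v) = (cn u·cn v − sn u·sn v·dn u·dn v)/D = -0.4148944744495009/0.9240594497737888 = -0.4489911060928685
dn(u+v) = (dn u·dn v − m·sn u·sn v·cn u·cn v)/D = 0.8570677139684092/0.9240594497737888 = 0.9275027858632047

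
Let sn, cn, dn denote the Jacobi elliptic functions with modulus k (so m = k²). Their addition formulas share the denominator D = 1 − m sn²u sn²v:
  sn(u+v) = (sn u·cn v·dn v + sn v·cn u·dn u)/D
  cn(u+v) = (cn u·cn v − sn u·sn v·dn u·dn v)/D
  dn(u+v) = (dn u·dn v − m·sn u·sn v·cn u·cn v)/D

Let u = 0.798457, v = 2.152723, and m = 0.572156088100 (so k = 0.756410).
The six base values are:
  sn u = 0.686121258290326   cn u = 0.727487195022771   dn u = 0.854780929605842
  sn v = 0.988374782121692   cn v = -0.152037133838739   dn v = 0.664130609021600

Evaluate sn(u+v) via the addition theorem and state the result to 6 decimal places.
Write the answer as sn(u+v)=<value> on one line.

m = k² = 0.5721560881
D = 1 − m·sn²u·sn²v = 0.7368765308814137
sn(u+v) = (sn u·cn v·dn v + sn v·cn u·dn u)/D = 0.5453337414422035/0.7368765308814137 = 0.7400612159406182

sn(u+v)=0.740061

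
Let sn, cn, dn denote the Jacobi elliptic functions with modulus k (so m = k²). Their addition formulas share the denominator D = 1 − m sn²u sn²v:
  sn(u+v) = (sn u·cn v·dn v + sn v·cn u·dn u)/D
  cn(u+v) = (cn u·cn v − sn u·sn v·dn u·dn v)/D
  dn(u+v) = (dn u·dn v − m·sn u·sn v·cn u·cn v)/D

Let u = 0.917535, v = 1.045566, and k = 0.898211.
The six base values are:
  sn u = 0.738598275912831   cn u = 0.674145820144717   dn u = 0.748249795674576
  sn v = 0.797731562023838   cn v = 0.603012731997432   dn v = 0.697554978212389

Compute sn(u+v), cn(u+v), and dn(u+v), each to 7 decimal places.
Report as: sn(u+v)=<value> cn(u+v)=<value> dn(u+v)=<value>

m = k² = 0.806783000521
D = 1 − m·sn²u·sn²v = 0.7199169235367637
sn(u+v) = (sn u·cn v·dn v + sn v·cn u·dn u)/D = 0.7130792517309496/0.7199169235367637 = 0.9905021377019137
cn(u+v) = (cn u·cn v − sn u·sn v·dn u·dn v)/D = 0.09898665337037878/0.7199169235367637 = 0.1374973280029079
dn(u+v) = (dn u·dn v − m·sn u·sn v·cn u·cn v)/D = 0.3287030994587904/0.7199169235367637 = 0.4565847651475645

sn(u+v)=0.9905021 cn(u+v)=0.1374973 dn(u+v)=0.4565848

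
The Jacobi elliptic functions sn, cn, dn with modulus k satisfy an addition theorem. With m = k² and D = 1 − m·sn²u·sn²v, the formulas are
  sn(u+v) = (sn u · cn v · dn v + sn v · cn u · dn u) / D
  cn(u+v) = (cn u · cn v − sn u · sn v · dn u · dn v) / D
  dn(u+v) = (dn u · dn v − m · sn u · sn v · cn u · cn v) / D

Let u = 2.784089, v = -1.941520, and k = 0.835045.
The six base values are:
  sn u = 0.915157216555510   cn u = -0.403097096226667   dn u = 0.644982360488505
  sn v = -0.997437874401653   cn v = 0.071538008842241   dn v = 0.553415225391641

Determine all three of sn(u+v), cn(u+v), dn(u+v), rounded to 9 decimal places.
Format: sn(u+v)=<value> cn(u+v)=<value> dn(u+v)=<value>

sn(u+v)=0.705398667 cn(u+v)=0.708810779 dn(u+v)=0.808104148

m = k² = 0.697300152025
D = 1 − m·sn²u·sn²v = 0.4189909628884919
sn(u+v) = (sn u·cn v·dn v + sn v·cn u·dn u)/D = 0.2955556668189497/0.4189909628884919 = 0.7053986672681706
cn(u+v) = (cn u·cn v − sn u·sn v·dn u·dn v)/D = 0.2969853107367965/0.4189909628884919 = 0.7088107788516543
dn(u+v) = (dn u·dn v − m·sn u·sn v·cn u·cn v)/D = 0.3385883351226332/0.4189909628884919 = 0.8081041480905243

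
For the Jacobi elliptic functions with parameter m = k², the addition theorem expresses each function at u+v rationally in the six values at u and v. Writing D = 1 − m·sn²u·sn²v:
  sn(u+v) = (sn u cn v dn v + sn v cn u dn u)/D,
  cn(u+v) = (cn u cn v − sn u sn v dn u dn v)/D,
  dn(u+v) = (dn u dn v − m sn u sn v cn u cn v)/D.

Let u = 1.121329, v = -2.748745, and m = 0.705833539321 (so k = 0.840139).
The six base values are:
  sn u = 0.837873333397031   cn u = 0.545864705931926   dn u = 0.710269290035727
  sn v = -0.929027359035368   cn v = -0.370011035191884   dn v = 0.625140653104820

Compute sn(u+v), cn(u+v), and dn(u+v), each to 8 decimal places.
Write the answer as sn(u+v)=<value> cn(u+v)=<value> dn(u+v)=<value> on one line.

sn(u+v)=-0.96798800 cn(u+v)=0.25099649 dn(u+v)=0.58192219

m = k² = 0.705833539321
D = 1 − m·sn²u·sn²v = 0.5723228614732436
sn(u+v) = (sn u·cn v·dn v + sn v·cn u·dn u)/D = -0.5540016607647132/0.5723228614732436 = -0.9679879977861291
cn(u+v) = (cn u·cn v − sn u·sn v·dn u·dn v)/D = 0.1436510272669891/0.5723228614732436 = 0.2509964863140537
dn(u+v) = (dn u·dn v − m·sn u·sn v·cn u·cn v)/D = 0.3330473725840879/0.5723228614732436 = 0.5819221893858559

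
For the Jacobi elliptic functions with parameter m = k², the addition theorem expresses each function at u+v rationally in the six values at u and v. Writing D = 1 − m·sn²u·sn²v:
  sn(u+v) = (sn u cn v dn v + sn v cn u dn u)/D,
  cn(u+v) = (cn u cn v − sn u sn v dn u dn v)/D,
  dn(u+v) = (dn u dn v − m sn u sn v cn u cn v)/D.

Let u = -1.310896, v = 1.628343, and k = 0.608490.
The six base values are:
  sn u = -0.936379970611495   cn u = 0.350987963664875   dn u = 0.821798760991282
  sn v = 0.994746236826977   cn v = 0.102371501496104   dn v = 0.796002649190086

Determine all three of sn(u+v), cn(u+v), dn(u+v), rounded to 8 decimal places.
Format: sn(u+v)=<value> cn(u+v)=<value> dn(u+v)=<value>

sn(u+v)=0.31030667 cn(u+v)=0.95063651 dn(u+v)=0.98201200

m = k² = 0.3702600801
D = 1 − m·sn²u·sn²v = 0.678755477423692
sn(u+v) = (sn u·cn v·dn v + sn v·cn u·dn u)/D = 0.2106223521673796/0.678755477423692 = 0.3103066703296821
cn(u+v) = (cn u·cn v − sn u·sn v·dn u·dn v)/D = 0.6452497368462419/0.678755477423692 = 0.950636508003404
dn(u+v) = (dn u·dn v − m·sn u·sn v·cn u·cn v)/D = 0.6665460251788267/0.678755477423692 = 0.9820120018902715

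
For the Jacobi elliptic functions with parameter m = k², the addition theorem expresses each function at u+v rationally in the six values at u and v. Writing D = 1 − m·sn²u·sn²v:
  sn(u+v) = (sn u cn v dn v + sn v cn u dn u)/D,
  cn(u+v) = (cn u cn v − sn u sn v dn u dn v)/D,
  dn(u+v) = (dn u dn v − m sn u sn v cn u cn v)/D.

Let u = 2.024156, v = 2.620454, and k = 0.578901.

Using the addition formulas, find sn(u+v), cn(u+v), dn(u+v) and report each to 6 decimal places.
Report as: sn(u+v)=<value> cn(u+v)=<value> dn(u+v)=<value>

sn u = 0.9720827345399901, cn u = -0.234638354088276, dn u = 0.826634179709048
sn v = 0.7312310773776517, cn v = -0.6821298347654343, dn v = 0.9059847148942939
m = k² = 0.335126367801
D = 1 − m·sn²u·sn²v = 0.8306737306367737
sn(u+v) = (sn u·cn v·dn v + sn v·cn u·dn u)/D = -0.7425759967659399/0.8306737306367737 = -0.8939442399324458
cn(u+v) = (cn u·cn v − sn u·sn v·dn u·dn v)/D = -0.3722898545449312/0.8306737306367737 = -0.4481781965821203
dn(u+v) = (dn u·dn v − m·sn u·sn v·cn u·cn v)/D = 0.7107909418201676/0.8306737306367737 = 0.855680052955681

sn(u+v)=-0.893944 cn(u+v)=-0.448178 dn(u+v)=0.855680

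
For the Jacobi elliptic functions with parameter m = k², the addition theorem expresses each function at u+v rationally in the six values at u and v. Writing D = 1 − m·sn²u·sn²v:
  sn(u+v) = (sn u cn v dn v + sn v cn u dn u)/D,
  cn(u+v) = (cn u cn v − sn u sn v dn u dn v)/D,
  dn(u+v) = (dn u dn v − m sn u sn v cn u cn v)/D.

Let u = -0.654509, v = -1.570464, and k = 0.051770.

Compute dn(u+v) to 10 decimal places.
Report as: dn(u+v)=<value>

dn(u+v)=0.9991534258

sn u = -0.6086785957036445, cn u = 0.7934168936519056, dn u = 0.9995033959651374
sn v = -0.9999990415204004, cn v = 0.001384542624996893, dn v = 0.9986590370280053
m = k² = 0.0026801329
D = 1 − m·sn²u·sn²v = 0.9990070404493079
dn(u+v) = (dn u·dn v − m·sn u·sn v·cn u·cn v)/D = 0.9981613068641841/0.9990070404493079 = 0.9991534258009399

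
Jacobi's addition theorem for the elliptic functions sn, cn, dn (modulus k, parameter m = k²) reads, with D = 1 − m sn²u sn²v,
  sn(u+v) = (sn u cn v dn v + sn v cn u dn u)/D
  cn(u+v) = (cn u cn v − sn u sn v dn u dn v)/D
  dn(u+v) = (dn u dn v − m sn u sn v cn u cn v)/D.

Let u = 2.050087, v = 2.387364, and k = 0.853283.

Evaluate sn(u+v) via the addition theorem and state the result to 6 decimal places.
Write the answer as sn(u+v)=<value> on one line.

sn u = 0.9993537768728812, cn u = 0.03594480003988739, dn u = 0.5223493442871886
sn v = 0.990053175622888, cn v = -0.140693672348954, dn v = 0.5350892346914605
m = k² = 0.728091878089
D = 1 − m·sn²u·sn²v = 0.2872425834576501
sn(u+v) = (sn u·cn v·dn v + sn v·cn u·dn u)/D = -0.05664603569896096/0.2872425834576501 = -0.1972062603569802

sn(u+v)=-0.197206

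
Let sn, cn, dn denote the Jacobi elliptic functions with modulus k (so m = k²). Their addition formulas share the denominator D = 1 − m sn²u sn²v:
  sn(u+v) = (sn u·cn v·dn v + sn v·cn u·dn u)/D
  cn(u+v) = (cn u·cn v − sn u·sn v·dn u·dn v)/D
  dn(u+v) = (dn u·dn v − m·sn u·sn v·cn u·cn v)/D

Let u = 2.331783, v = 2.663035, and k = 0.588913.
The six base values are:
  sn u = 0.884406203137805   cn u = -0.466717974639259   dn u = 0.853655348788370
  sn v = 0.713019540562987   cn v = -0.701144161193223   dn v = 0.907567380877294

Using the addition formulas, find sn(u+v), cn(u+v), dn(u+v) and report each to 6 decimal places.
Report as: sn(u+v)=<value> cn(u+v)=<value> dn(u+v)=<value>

sn(u+v)=-0.982336 cn(u+v)=-0.187127 dn(u+v)=0.815675

m = k² = 0.346818521569
D = 1 − m·sn²u·sn²v = 0.8620858882539104
sn(u+v) = (sn u·cn v·dn v + sn v·cn u·dn u)/D = -0.8468577292955436/0.8620858882539104 = -0.9823356823654655
cn(u+v) = (cn u·cn v − sn u·sn v·dn u·dn v)/D = -0.1613197602866108/0.8620858882539104 = -0.1871272485544935
dn(u+v) = (dn u·dn v − m·sn u·sn v·cn u·cn v)/D = 0.7031820024074556/0.8620858882539104 = 0.815675110784724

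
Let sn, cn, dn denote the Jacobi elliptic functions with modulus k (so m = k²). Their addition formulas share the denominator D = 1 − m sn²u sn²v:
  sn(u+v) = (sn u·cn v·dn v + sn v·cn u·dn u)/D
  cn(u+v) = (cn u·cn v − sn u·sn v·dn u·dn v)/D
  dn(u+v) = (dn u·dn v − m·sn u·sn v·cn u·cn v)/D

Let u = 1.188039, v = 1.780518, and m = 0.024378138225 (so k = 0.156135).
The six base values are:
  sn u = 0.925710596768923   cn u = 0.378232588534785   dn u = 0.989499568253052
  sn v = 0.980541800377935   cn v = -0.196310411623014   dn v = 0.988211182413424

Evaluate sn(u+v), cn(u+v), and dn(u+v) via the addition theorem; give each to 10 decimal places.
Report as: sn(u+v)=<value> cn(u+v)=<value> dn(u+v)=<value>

m = k² = 0.024378138225
D = 1 − m·sn²u·sn²v = 0.9799144730426456
sn(u+v) = (sn u·cn v·dn v + sn v·cn u·dn u)/D = 0.1873942519114867/0.9799144730426456 = 0.1912353139653355
cn(u+v) = (cn u·cn v − sn u·sn v·dn u·dn v)/D = -0.9618293865488723/0.9799144730426456 = -0.9815442194280294
dn(u+v) = (dn u·dn v − m·sn u·sn v·cn u·cn v)/D = 0.9794775633019525/0.9799144730426456 = 0.99955413482226

sn(u+v)=0.1912353140 cn(u+v)=-0.9815442194 dn(u+v)=0.9995541348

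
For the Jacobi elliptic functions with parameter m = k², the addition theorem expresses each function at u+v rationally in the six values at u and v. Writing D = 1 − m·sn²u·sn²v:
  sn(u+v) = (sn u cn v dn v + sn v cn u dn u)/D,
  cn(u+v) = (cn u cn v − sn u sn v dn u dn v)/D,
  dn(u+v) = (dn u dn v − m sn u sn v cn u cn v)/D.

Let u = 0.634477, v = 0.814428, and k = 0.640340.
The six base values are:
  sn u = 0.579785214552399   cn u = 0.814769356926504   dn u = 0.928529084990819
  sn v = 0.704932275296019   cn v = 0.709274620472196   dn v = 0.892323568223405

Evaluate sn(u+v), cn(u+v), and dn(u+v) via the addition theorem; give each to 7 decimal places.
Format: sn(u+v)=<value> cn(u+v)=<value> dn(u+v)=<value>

m = k² = 0.4100353156
D = 1 − m·sn²u·sn²v = 0.9315063475725397
sn(u+v) = (sn u·cn v·dn v + sn v·cn u·dn u)/D = 0.9002548694777703/0.9315063475725397 = 0.966450601033252
cn(u+v) = (cn u·cn v − sn u·sn v·dn u·dn v)/D = 0.2392597867371276/0.9315063475725397 = 0.2568525564647273
dn(u+v) = (dn u·dn v − m·sn u·sn v·cn u·cn v)/D = 0.731701669685478/0.9315063475725397 = 0.7855036861447666

sn(u+v)=0.9664506 cn(u+v)=0.2568526 dn(u+v)=0.7855037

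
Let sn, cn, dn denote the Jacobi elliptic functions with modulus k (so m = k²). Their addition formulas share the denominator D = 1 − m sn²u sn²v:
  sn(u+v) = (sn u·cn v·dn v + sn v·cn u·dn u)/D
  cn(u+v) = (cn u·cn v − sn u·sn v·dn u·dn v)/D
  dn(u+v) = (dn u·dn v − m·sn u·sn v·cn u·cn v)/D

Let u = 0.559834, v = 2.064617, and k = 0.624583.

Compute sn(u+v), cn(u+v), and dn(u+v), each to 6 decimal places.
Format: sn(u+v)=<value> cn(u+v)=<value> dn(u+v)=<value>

sn(u+v)=0.767481 cn(u+v)=-0.641072 dn(u+v)=0.877621

sn u = 0.521978658000407, cn u = 0.8529585456469114, dn u = 0.945363218106899
sn v = 0.9734836189741794, cn v = -0.2287567345214882, dn v = 0.7939206984395584
m = k² = 0.390103923889
D = 1 − m·sn²u·sn²v = 0.8992736474986356
sn(u+v) = (sn u·cn v·dn v + sn v·cn u·dn u)/D = 0.6901750016052018/0.8992736474986356 = 0.7674805144406825
cn(u+v) = (cn u·cn v − sn u·sn v·dn u·dn v)/D = -0.5764994017731154/0.8992736474986356 = -0.6410722735806512
dn(u+v) = (dn u·dn v − m·sn u·sn v·cn u·cn v)/D = 0.7892213833982367/0.8992736474986356 = 0.8776209395143364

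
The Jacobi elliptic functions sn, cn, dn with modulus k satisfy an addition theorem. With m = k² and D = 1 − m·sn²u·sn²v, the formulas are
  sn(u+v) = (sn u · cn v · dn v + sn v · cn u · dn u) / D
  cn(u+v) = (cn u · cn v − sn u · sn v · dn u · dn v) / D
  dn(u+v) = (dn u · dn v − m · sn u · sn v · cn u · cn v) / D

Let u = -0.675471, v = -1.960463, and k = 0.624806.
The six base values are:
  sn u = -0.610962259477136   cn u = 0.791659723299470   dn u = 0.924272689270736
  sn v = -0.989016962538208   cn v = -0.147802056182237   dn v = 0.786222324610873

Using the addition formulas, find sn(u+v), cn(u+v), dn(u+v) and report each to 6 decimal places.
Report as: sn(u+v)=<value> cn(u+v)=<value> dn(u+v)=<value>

m = k² = 0.390382537636
D = 1 − m·sn²u·sn²v = 0.8574633226966197
sn(u+v) = (sn u·cn v·dn v + sn v·cn u·dn u)/D = -0.6526760309086015/0.8574633226966197 = -0.7611707855398564
cn(u+v) = (cn u·cn v − sn u·sn v·dn u·dn v)/D = -0.5561091155945223/0.8574633226966197 = -0.6485514900458081
dn(u+v) = (dn u·dn v − m·sn u·sn v·cn u·cn v)/D = 0.7542849949297654/0.8574633226966197 = 0.8796702727268021

sn(u+v)=-0.761171 cn(u+v)=-0.648551 dn(u+v)=0.879670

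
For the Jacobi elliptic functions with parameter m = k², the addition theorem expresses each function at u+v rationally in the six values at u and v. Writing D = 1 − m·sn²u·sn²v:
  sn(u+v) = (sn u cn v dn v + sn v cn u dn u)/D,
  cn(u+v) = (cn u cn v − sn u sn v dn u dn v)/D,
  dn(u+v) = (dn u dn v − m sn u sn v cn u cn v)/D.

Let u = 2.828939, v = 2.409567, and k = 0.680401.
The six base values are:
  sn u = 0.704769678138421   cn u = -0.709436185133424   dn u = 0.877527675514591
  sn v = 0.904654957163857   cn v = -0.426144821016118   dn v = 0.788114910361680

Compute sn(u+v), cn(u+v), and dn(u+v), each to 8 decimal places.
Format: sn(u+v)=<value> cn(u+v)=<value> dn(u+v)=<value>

sn(u+v)=-0.98531407 cn(u+v)=-0.17075183 dn(u+v)=0.74199205

m = k² = 0.462945520801
D = 1 − m·sn²u·sn²v = 0.8118127297296089
sn(u+v) = (sn u·cn v·dn v + sn v·cn u·dn u)/D = -0.7998905036540919/0.8118127297296089 = -0.9853140685789838
cn(u+v) = (cn u·cn v − sn u·sn v·dn u·dn v)/D = -0.1386185063945006/0.8118127297296089 = -0.1707518265212106
dn(u+v) = (dn u·dn v − m·sn u·sn v·cn u·cn v)/D = 0.6023585930627607/0.8118127297296089 = 0.7419920518656916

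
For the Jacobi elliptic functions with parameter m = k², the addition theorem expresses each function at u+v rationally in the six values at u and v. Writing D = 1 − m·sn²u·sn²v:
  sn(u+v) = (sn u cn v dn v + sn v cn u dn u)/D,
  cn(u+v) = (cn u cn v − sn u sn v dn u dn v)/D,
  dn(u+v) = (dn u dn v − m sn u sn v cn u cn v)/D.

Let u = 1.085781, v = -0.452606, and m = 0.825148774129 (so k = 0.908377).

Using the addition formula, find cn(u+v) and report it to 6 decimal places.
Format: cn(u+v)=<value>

cn(u+v)=0.824587

sn u = 0.8123905253937953, cn u = 0.5831137404061005, dn u = 0.674847879562536
sn v = -0.4263496011634157, cn v = 0.9045584655442656, dn v = 0.9219595551020792
m = k² = 0.825148774129
D = 1 − m·sn²u·sn²v = 0.9010094629547931
cn(u+v) = (cn u·cn v − sn u·sn v·dn u·dn v)/D = 0.7429610625304013/0.9010094629547931 = 0.8245874134261766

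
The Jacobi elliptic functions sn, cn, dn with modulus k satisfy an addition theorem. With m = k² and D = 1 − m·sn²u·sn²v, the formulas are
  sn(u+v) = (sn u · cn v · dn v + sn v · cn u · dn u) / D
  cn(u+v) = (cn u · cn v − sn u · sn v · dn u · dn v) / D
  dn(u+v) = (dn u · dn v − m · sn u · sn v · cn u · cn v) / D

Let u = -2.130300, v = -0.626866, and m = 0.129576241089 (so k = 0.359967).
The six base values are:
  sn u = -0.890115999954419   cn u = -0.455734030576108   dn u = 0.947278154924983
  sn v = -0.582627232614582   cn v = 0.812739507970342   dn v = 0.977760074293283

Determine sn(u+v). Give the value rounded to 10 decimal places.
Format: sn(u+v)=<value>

m = k² = 0.129576241089
D = 1 − m·sn²u·sn²v = 0.9651502110187803
sn(u+v) = (sn u·cn v·dn v + sn v·cn u·dn u)/D = -0.4558191645580346/0.9651502110187803 = -0.4722779515085917

sn(u+v)=-0.4722779515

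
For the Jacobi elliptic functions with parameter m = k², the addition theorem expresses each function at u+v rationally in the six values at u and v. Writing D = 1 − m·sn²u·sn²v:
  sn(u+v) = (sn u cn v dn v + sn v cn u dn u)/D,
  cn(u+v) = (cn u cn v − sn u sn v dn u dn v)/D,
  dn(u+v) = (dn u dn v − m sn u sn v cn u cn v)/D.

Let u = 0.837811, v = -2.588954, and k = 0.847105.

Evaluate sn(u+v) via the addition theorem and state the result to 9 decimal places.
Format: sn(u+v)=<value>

sn u = 0.7014650587493755, cn u = 0.712703845474216, dn u = 0.8043065698833037
sn v = -0.9648298248352695, cn v = -0.2628752729115906, dn v = 0.5761951221463529
m = k² = 0.717586881025
D = 1 − m·sn²u·sn²v = 0.6713088461502212
sn(u+v) = (sn u·cn v·dn v + sn v·cn u·dn u)/D = -0.6593208255970802/0.6713088461502212 = -0.982142317024587

sn(u+v)=-0.982142317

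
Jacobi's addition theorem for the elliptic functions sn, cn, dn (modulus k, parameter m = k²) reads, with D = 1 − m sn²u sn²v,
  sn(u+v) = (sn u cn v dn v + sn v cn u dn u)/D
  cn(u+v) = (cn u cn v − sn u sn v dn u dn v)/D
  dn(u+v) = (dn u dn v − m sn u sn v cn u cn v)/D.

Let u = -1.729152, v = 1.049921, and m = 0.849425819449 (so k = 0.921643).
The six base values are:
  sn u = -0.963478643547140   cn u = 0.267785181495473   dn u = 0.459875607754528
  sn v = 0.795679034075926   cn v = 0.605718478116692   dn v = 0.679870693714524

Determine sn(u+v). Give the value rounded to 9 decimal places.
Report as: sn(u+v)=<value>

m = k² = 0.849425819449
D = 1 − m·sn²u·sn²v = 0.5007874759363186
sn(u+v) = (sn u·cn v·dn v + sn v·cn u·dn u)/D = -0.2987841925699864/0.5007874759363186 = -0.596628723614447

sn(u+v)=-0.596628724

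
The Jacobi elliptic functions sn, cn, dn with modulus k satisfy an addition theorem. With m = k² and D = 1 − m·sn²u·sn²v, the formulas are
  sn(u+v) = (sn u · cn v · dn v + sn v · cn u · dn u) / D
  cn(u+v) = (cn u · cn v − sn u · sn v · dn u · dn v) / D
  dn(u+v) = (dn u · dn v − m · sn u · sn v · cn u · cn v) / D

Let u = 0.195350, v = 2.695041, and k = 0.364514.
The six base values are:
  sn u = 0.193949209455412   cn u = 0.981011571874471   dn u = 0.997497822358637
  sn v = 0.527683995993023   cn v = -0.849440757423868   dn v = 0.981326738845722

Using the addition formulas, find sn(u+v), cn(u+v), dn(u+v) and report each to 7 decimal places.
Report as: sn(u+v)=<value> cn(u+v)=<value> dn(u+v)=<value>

sn(u+v)=0.3551912 cn(u+v)=-0.9347937 dn(u+v)=0.9915831

m = k² = 0.132870456196
D = 1 − m·sn²u·sn²v = 0.9986082786197921
sn(u+v) = (sn u·cn v·dn v + sn v·cn u·dn u)/D = 0.3546968446420401/0.9986082786197921 = 0.3551911717898812
cn(u+v) = (cn u·cn v − sn u·sn v·dn u·dn v)/D = -0.9334927115564238/0.9986082786197921 = -0.9347936839124081
dn(u+v) = (dn u·dn v − m·sn u·sn v·cn u·cn v)/D = 0.9902030507689175/0.9986082786197921 = 0.9915830581111428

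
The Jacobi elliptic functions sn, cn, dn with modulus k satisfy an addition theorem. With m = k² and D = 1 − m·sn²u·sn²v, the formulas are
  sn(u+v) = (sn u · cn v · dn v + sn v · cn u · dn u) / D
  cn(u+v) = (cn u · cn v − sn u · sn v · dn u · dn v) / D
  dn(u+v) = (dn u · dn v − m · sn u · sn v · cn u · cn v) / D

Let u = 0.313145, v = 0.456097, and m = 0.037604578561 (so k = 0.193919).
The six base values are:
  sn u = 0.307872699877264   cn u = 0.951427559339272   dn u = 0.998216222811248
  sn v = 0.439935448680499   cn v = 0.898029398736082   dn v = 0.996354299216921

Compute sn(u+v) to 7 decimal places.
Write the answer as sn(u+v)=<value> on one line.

m = k² = 0.037604578561
D = 1 − m·sn²u·sn²v = 0.999310139940719
sn(u+v) = (sn u·cn v·dn v + sn v·cn u·dn u)/D = 0.6932908572705848/0.999310139940719 = 0.693769461112155

sn(u+v)=0.6937695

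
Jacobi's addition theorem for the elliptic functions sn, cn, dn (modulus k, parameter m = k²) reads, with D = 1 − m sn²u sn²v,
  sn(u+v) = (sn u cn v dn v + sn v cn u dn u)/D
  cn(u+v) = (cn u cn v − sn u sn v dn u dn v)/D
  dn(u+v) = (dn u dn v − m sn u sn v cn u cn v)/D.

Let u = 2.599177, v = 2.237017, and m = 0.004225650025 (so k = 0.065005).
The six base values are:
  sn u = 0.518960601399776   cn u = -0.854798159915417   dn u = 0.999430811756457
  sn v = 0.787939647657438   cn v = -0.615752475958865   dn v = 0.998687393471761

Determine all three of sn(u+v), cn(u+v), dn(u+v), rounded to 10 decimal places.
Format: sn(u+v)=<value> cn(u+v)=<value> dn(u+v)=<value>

sn(u+v)=-0.9929794243 cn(u+v)=0.1182872054 dn(u+v)=0.9979145628

m = k² = 0.004225650025
D = 1 − m·sn²u·sn²v = 0.9992934413631466
sn(u+v) = (sn u·cn v·dn v + sn v·cn u·dn u)/D = -0.9922778260950815/0.9992934413631466 = -0.9929794242835268
cn(u+v) = (cn u·cn v − sn u·sn v·dn u·dn v)/D = 0.1182036285036107/0.9992934413631466 = 0.1182872053501801
dn(u+v) = (dn u·dn v − m·sn u·sn v·cn u·cn v)/D = 0.9972094776681951/0.9992934413631466 = 0.9979145628213983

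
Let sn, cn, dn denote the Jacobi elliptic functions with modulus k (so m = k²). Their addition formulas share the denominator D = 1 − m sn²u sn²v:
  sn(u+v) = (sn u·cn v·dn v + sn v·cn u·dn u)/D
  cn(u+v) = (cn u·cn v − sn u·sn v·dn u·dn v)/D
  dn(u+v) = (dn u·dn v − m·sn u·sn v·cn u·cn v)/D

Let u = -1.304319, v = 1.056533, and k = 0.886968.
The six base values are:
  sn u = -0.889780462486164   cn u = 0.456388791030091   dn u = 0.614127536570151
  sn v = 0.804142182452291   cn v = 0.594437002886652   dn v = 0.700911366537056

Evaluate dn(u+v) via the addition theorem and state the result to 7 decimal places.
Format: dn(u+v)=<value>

dn(u+v)=0.9764276

m = k² = 0.786712233024
D = 1 − m·sn²u·sn²v = 0.5972390814315888
dn(u+v) = (dn u·dn v − m·sn u·sn v·cn u·cn v)/D = 0.5831607083628701/0.5972390814315888 = 0.9764275756452965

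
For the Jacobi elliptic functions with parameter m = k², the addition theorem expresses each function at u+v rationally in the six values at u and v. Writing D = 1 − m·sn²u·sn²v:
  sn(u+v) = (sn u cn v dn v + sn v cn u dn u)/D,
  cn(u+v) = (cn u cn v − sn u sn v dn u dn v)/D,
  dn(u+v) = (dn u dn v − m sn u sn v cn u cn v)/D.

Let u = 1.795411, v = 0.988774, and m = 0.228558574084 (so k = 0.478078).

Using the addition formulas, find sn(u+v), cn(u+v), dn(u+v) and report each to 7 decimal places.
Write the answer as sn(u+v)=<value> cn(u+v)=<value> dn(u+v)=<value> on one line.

sn u = 0.9943428150408777, cn u = -0.1062184832154121, dn u = 0.8797841254771612
sn v = 0.8183939532792007, cn v = 0.5746575825968378, dn v = 0.9202818206791451
m = k² = 0.228558574084
D = 1 − m·sn²u·sn²v = 0.8486457495496263
sn(u+v) = (sn u·cn v·dn v + sn v·cn u·dn u)/D = 0.4493767705008781/0.8486457495496263 = 0.5295222072806715
cn(u+v) = (cn u·cn v − sn u·sn v·dn u·dn v)/D = -0.7199028589767152/0.8486457495496263 = -0.8482960756696954
dn(u+v) = (dn u·dn v − m·sn u·sn v·cn u·cn v)/D = 0.8210021974405052/0.8486457495496263 = 0.9674262763658553

sn(u+v)=0.5295222 cn(u+v)=-0.8482961 dn(u+v)=0.9674263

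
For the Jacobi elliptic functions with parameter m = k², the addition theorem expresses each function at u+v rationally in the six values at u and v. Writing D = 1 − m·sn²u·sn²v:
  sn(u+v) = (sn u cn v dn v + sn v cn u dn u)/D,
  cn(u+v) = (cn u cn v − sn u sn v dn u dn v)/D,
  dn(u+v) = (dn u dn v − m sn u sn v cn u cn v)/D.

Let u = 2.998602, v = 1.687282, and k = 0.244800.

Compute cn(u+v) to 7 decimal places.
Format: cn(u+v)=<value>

cn(u+v)=-0.0964179

sn u = 0.1904722332057516, cn u = -0.9816925834382237, dn u = 0.9989123418336057
sn v = 0.9960128142689045, cn v = -0.08921027862380428, dn v = 0.9698195129911951
m = k² = 0.05992704
D = 1 − m·sn²u·sn²v = 0.9978431694506892
cn(u+v) = (cn u·cn v − sn u·sn v·dn u·dn v)/D = -0.09620997676178791/0.9978431694506892 = -0.09641793390714026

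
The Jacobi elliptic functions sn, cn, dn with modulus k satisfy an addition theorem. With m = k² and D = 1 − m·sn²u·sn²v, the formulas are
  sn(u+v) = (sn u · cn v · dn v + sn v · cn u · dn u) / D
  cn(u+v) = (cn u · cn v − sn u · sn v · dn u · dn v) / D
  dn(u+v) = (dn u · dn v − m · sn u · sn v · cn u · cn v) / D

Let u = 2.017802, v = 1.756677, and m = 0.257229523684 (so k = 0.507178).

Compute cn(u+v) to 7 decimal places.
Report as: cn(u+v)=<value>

sn u = 0.9599231679324115, cn u = -0.280263289901841, dn u = 0.8734845249508224
sn v = 0.9983332185912172, cn v = -0.05771295051633505, dn v = 0.8623382471321167
m = k² = 0.257229523684
D = 1 − m·sn²u·sn²v = 0.7637646938447475
cn(u+v) = (cn u·cn v − sn u·sn v·dn u·dn v)/D = -0.7056716861849743/0.7637646938447475 = -0.9239386055313236

cn(u+v)=-0.9239386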